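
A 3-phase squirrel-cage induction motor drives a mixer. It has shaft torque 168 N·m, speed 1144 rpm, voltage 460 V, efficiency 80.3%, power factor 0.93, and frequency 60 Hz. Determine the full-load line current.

33.8 A

ω = 2π×1144/60 = 119.8 rad/s; P_out = τω = 168 × 119.8 = 20126 W
P_in = P_out / η = 20126 / 0.803 = 25064 W
I_L = P_in / (√3·V_L·cosφ) = 25064 / (1.732 × 460 × 0.93) = 33.8 A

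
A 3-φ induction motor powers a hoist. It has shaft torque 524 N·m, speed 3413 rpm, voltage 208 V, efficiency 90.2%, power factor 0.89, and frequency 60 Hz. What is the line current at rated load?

ω = 2π×3413/60 = 357.4 rad/s; P_out = τω = 524 × 357.4 = 187278 W
P_in = P_out / η = 187278 / 0.902 = 207625 W
I_L = P_in / (√3·V_L·cosφ) = 207625 / (1.732 × 208 × 0.89) = 648 A

648 A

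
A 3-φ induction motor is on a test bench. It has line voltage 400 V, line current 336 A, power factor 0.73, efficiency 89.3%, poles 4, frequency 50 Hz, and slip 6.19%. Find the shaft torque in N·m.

P_in = √3·V·I·cosφ = 1.732 × 400 × 336 × 0.73 = 169930 W
P_out = η·P_in = 0.893 × 169930 = 151747 W
n_s = 120×50/4 = 1500 rpm; n = 1500×(1−0.0619) = 1407 rpm
ω = 2π×1407/60 = 147.3 rad/s
τ = P_out/ω = 151747/147.3 = 1030 N·m

1030 N·m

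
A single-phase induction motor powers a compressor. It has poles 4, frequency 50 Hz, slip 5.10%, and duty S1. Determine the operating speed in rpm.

n_s = 120f/p = 120×50/4 = 1500 rpm
n = n_s(1 − s) = 1500 × (1 − 0.051) = 1424 rpm

1424 rpm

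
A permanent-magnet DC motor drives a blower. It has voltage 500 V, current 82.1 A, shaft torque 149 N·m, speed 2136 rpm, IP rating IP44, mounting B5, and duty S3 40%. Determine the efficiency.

81.2 %

ω = 2π × 2136/60 = 223.7 rad/s; P_out = τω = 149 × 223.7 = 33331 W
P_in = V·I = 500 × 82.1 = 41050 W
η = P_out / P_in = 33331 / 41050 = 0.812 = 81.2%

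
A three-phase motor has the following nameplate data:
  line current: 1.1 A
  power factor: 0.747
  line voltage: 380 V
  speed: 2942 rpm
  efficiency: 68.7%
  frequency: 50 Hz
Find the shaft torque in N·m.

P_in = √3·V·I·cosφ = 1.732 × 380 × 1.1 × 0.747 = 541 W
P_out = η·P_in = 0.687 × 541 = 372 W
n = 2942 rpm
ω = 2π×2942/60 = 308.1 rad/s
τ = P_out/ω = 372/308.1 = 1.21 N·m

1.21 N·m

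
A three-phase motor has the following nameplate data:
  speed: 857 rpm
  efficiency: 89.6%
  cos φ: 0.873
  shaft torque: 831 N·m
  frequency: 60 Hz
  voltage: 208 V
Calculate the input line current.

265 A

ω = 2π×857/60 = 89.74 rad/s; P_out = τω = 831 × 89.74 = 74574 W
P_in = P_out / η = 74574 / 0.896 = 83230 W
I_L = P_in / (√3·V_L·cosφ) = 83230 / (1.732 × 208 × 0.873) = 265 A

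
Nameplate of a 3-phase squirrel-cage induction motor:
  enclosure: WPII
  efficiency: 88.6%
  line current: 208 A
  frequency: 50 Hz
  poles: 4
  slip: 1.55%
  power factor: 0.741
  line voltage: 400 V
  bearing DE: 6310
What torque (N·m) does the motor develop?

612 N·m

P_in = √3·V·I·cosφ = 1.732 × 400 × 208 × 0.741 = 106780 W
P_out = η·P_in = 0.886 × 106780 = 94607 W
n_s = 120×50/4 = 1500 rpm; n = 1500×(1−0.0155) = 1477 rpm
ω = 2π×1477/60 = 154.7 rad/s
τ = P_out/ω = 94607/154.7 = 612 N·m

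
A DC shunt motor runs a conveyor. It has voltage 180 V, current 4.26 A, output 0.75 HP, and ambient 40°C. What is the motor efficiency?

73.0 %

P_out = 0.75 × 746 = 560 W
P_in = V·I = 180 × 4.26 = 767 W
η = P_out / P_in = 560 / 767 = 0.730 = 73.0%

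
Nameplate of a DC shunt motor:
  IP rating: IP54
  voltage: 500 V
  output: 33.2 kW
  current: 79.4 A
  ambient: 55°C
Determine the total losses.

6.5 kW

P_in = V·I = 500×79.4 = 39700 W
P_out = 33200 W
Losses = P_in − P_out = 39700 − 33200 = 6500 W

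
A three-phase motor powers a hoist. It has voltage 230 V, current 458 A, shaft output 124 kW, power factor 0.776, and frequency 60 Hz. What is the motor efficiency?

P_out = 124 kW = 124000 W
P_in = √3·V_L·I_L·cosφ = 1.732 × 230 × 458 × 0.776 = 141580 W
η = P_out / P_in = 124000 / 141580 = 0.876 = 87.6%

87.6 %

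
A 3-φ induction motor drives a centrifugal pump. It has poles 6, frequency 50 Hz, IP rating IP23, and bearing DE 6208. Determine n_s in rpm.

n_s = 120f/p = 120×50/6 = 1000 rpm

1000 rpm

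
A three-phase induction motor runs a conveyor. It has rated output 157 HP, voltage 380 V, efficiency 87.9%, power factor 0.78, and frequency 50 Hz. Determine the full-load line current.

P_out = 157 × 746 = 117122 W
P_in = P_out / η = 117122 / 0.879 = 133245 W
I_L = P_in / (√3·V_L·cosφ) = 133245 / (1.732 × 380 × 0.78) = 260 A

260 A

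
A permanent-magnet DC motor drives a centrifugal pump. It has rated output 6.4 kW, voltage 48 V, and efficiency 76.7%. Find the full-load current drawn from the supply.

P_out = 6.4 kW = 6400 W
P_in = P_out / η = 6400 / 0.767 = 8344 W
I = P_in / V = 8344 / 48 = 174 A

174 A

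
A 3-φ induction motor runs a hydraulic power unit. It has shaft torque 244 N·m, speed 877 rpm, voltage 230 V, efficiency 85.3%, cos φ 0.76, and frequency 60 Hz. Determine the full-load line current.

86.8 A

ω = 2π×877/60 = 91.84 rad/s; P_out = τω = 244 × 91.84 = 22409 W
P_in = P_out / η = 22409 / 0.853 = 26271 W
I_L = P_in / (√3·V_L·cosφ) = 26271 / (1.732 × 230 × 0.76) = 86.8 A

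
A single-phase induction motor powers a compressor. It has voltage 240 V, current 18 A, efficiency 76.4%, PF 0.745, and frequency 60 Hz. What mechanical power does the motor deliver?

2.46 kW

P_in = V·I·cosφ = 240 × 18 × 0.745 = 3218 W
P_out = η·P_in = 0.764 × 3218 = 2459 W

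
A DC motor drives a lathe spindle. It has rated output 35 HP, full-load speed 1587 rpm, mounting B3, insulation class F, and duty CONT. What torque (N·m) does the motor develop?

P_out = 35 × 746 = 26110 W
ω = 2π × 1587/60 = 166.2 rad/s
τ = P_out/ω = 26110/166.2 = 157 N·m

157 N·m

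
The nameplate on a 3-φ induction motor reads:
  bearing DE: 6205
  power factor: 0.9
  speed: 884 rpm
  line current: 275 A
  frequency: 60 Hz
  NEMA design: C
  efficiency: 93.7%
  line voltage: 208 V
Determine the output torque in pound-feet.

P_in = √3·V·I·cosφ = 1.732 × 208 × 275 × 0.9 = 89163 W
P_out = η·P_in = 0.937 × 89163 = 83546 W
n = 884 rpm
ω = 2π×884/60 = 92.57 rad/s
τ = P_out/ω = 83546/92.57 = 902.5 N·m
In lb·ft: 902.5/1.356 = 666 lb·ft

666 lb·ft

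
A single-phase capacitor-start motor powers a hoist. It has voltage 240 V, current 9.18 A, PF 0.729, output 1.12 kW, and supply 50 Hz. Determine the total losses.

P_in = V·I·cosφ = 240×9.18×0.729 = 1606 W
P_out = 1120 W
Losses = P_in − P_out = 1606 − 1120 = 486 W

486 W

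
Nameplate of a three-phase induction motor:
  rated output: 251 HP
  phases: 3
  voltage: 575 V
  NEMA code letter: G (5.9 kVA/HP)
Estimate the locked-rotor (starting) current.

S_LR = 5.9 × 251 = 1480.9 kVA
I_LR = S_LR/(√3·V_L) = 1480900/(1.732×575) = 1490 A

1490 A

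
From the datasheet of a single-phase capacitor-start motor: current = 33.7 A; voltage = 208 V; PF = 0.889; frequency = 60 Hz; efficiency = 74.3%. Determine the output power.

P_in = V·I·cosφ = 208 × 33.7 × 0.889 = 6232 W
P_out = η·P_in = 0.743 × 6232 = 4630 W

4.63 kW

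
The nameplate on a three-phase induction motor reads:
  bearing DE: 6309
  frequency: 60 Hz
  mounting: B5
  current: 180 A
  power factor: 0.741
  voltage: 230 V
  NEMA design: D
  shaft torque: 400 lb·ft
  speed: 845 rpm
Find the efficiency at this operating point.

τ = 400 lb·ft × 1.356 = 542.4 N·m
ω = 2π × 845/60 = 88.49 rad/s; P_out = τω = 542.4 × 88.49 = 47997 W
P_in = √3·V_L·I_L·cosφ = 1.732 × 230 × 180 × 0.741 = 53133 W
η = P_out / P_in = 47997 / 53133 = 0.903 = 90.3%

90.3 %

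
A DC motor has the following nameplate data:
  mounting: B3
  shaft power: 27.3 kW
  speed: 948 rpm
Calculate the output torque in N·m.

ω = 2π × 948/60 = 99.27 rad/s
τ = P/ω = 27300/99.27 = 275 N·m

275 N·m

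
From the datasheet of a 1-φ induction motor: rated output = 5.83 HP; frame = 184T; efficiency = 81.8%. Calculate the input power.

5.32 kW

P_out = 5.83 × 746 = 4349 W
P_in = P_out/η = 4349/0.818 = 5317 W = 5.32 kW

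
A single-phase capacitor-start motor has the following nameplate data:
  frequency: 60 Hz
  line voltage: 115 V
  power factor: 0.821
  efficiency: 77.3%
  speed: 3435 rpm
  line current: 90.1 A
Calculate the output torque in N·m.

18.3 N·m

P_in = V·I·cosφ = 115 × 90.1 × 0.821 = 8507 W
P_out = η·P_in = 0.773 × 8507 = 6576 W
n = 3435 rpm
ω = 2π×3435/60 = 359.7 rad/s
τ = P_out/ω = 6576/359.7 = 18.3 N·m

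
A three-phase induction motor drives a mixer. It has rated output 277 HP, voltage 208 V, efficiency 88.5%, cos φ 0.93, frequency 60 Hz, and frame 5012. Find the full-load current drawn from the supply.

P_out = 277 × 746 = 206642 W
P_in = P_out / η = 206642 / 0.885 = 233494 W
I_L = P_in / (√3·V_L·cosφ) = 233494 / (1.732 × 208 × 0.93) = 697 A

697 A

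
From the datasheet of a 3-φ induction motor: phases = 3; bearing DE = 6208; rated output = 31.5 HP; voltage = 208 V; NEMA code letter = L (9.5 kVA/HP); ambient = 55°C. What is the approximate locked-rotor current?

S_LR = 9.5 × 31.5 = 299.25 kVA
I_LR = S_LR/(√3·V_L) = 299250/(1.732×208) = 831 A

831 A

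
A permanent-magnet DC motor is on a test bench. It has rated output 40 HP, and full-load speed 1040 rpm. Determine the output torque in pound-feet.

P_out = 40 × 746 = 29840 W
ω = 2π × 1040/60 = 108.9 rad/s
τ = P_out/ω = 29840/108.9 = 274 N·m
In lb·ft: 274/1.356 = 202 lb·ft

202 lb·ft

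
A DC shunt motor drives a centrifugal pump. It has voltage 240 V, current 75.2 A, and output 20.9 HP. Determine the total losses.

P_in = V·I = 240×75.2 = 18048 W
P_out = 20.9×746 = 15591 W
Losses = P_in − P_out = 18048 − 15591 = 2457 W

2460 W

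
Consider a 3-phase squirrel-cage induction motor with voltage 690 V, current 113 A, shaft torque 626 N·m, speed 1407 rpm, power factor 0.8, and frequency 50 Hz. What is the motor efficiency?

ω = 2π × 1407/60 = 147.3 rad/s; P_out = τω = 626 × 147.3 = 92210 W
P_in = √3·V_L·I_L·cosφ = 1.732 × 690 × 113 × 0.8 = 108035 W
η = P_out / P_in = 92210 / 108035 = 0.854 = 85.4%

85.4 %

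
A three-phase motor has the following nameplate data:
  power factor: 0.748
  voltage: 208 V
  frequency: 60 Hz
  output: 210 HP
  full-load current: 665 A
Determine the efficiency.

P_out = 210 × 746 = 156660 W
P_in = √3·V_L·I_L·cosφ = 1.732 × 208 × 665 × 0.748 = 179199 W
η = P_out / P_in = 156660 / 179199 = 0.874 = 87.4%

87.4 %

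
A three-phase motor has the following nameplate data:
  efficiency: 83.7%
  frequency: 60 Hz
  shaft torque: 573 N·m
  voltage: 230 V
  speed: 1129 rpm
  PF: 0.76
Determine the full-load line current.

ω = 2π×1129/60 = 118.2 rad/s; P_out = τω = 573 × 118.2 = 67729 W
P_in = P_out / η = 67729 / 0.837 = 80919 W
I_L = P_in / (√3·V_L·cosφ) = 80919 / (1.732 × 230 × 0.76) = 267 A

267 A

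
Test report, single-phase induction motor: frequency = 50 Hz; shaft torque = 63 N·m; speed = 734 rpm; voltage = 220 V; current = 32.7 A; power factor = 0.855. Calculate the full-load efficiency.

ω = 2π × 734/60 = 76.86 rad/s; P_out = τω = 63 × 76.86 = 4842 W
P_in = V·I·cosφ = 220 × 32.7 × 0.855 = 6151 W
η = P_out / P_in = 4842 / 6151 = 0.787 = 78.7%

78.7 %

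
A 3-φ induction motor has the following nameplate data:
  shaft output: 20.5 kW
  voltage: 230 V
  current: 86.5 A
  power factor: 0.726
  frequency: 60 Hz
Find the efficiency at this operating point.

P_out = 20.5 kW = 20500 W
P_in = √3·V_L·I_L·cosφ = 1.732 × 230 × 86.5 × 0.726 = 25017 W
η = P_out / P_in = 20500 / 25017 = 0.819 = 81.9%

81.9 %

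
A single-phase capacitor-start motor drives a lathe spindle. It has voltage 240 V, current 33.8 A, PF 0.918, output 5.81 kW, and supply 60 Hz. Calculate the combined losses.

1640 W

P_in = V·I·cosφ = 240×33.8×0.918 = 7447 W
P_out = 5810 W
Losses = P_in − P_out = 7447 − 5810 = 1637 W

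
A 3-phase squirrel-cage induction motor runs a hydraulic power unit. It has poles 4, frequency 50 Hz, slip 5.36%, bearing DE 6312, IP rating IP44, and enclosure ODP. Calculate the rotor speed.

1420 rpm

n_s = 120f/p = 120×50/4 = 1500 rpm
n = n_s(1 − s) = 1500 × (1 − 0.0536) = 1420 rpm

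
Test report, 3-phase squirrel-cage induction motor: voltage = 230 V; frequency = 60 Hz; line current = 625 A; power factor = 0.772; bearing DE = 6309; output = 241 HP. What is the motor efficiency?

P_out = 241 × 746 = 179786 W
P_in = √3·V_L·I_L·cosφ = 1.732 × 230 × 625 × 0.772 = 192209 W
η = P_out / P_in = 179786 / 192209 = 0.935 = 93.5%

93.5 %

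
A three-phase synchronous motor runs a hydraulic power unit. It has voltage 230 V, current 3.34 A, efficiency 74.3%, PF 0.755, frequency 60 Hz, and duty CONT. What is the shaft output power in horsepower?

1 HP

P_in = √3·V·I·cosφ = 1.732 × 230 × 3.34 × 0.755 = 1005 W
P_out = η·P_in = 0.743 × 1005 = 747 W
= 747/746 = 1 HP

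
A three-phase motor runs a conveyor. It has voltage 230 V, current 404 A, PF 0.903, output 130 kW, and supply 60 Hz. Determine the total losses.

P_in = √3·V·I·cosφ = 1.732×230×404×0.903 = 145327 W
P_out = 130000 W
Losses = P_in − P_out = 145327 − 130000 = 15327 W

15300 W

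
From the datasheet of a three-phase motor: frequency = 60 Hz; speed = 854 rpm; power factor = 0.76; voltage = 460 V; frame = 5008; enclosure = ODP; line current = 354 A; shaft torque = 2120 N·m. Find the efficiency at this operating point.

ω = 2π × 854/60 = 89.43 rad/s; P_out = τω = 2120 × 89.43 = 189592 W
P_in = √3·V_L·I_L·cosφ = 1.732 × 460 × 354 × 0.76 = 214350 W
η = P_out / P_in = 189592 / 214350 = 0.884 = 88.4%

88.4 %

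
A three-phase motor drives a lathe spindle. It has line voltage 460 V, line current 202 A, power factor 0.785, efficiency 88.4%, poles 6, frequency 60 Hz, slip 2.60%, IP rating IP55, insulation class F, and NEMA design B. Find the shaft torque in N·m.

P_in = √3·V·I·cosφ = 1.732 × 460 × 202 × 0.785 = 126336 W
P_out = η·P_in = 0.884 × 126336 = 111681 W
n_s = 120×60/6 = 1200 rpm; n = 1200×(1−0.026) = 1169 rpm
ω = 2π×1169/60 = 122.4 rad/s
τ = P_out/ω = 111681/122.4 = 912 N·m

912 N·m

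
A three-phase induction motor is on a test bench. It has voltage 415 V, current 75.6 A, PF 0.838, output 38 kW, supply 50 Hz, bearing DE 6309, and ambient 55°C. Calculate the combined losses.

P_in = √3·V·I·cosφ = 1.732×415×75.6×0.838 = 45537 W
P_out = 38000 W
Losses = P_in − P_out = 45537 − 38000 = 7537 W

7540 W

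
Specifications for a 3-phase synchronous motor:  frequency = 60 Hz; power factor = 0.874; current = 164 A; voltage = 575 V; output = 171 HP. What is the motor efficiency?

P_out = 171 × 746 = 127566 W
P_in = √3·V_L·I_L·cosφ = 1.732 × 575 × 164 × 0.874 = 142748 W
η = P_out / P_in = 127566 / 142748 = 0.894 = 89.4%

89.4 %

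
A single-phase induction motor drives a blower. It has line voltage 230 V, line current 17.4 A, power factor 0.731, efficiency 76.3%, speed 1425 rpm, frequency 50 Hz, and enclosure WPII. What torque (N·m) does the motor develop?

15 N·m

P_in = V·I·cosφ = 230 × 17.4 × 0.731 = 2925 W
P_out = η·P_in = 0.763 × 2925 = 2232 W
n = 1425 rpm
ω = 2π×1425/60 = 149.2 rad/s
τ = P_out/ω = 2232/149.2 = 15 N·m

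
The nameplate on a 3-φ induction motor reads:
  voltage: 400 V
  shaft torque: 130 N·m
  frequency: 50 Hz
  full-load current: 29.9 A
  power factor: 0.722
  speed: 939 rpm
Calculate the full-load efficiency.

85.5 %

ω = 2π × 939/60 = 98.33 rad/s; P_out = τω = 130 × 98.33 = 12783 W
P_in = √3·V_L·I_L·cosφ = 1.732 × 400 × 29.9 × 0.722 = 14956 W
η = P_out / P_in = 12783 / 14956 = 0.855 = 85.5%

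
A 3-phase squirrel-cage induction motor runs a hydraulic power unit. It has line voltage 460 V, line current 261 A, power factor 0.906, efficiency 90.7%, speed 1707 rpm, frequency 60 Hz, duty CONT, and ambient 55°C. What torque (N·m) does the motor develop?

956 N·m

P_in = √3·V·I·cosφ = 1.732 × 460 × 261 × 0.906 = 188397 W
P_out = η·P_in = 0.907 × 188397 = 170876 W
n = 1707 rpm
ω = 2π×1707/60 = 178.8 rad/s
τ = P_out/ω = 170876/178.8 = 956 N·m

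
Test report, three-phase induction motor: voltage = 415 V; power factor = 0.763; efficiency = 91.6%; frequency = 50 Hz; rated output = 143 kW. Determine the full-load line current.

285 A

P_out = 143 kW = 143000 W
P_in = P_out / η = 143000 / 0.916 = 156114 W
I_L = P_in / (√3·V_L·cosφ) = 156114 / (1.732 × 415 × 0.763) = 285 A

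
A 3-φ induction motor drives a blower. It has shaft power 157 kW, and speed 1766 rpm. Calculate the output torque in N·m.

ω = 2π × 1766/60 = 184.9 rad/s
τ = P/ω = 157000/184.9 = 849 N·m

849 N·m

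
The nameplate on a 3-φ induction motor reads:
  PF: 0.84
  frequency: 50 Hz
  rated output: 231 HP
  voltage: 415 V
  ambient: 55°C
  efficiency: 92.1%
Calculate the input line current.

P_out = 231 × 746 = 172326 W
P_in = P_out / η = 172326 / 0.921 = 187107 W
I_L = P_in / (√3·V_L·cosφ) = 187107 / (1.732 × 415 × 0.84) = 310 A

310 A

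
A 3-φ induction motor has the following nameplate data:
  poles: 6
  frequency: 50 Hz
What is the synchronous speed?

n_s = 120f/p = 120×50/6 = 1000 rpm

1000 rpm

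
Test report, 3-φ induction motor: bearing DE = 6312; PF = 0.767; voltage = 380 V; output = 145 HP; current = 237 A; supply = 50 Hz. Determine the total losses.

P_in = √3·V·I·cosφ = 1.732×380×237×0.767 = 119640 W
P_out = 145×746 = 108170 W
Losses = P_in − P_out = 119640 − 108170 = 11470 W

11.5 kW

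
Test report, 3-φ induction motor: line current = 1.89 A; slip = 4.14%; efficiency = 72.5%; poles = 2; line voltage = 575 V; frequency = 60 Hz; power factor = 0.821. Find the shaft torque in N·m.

P_in = √3·V·I·cosφ = 1.732 × 575 × 1.89 × 0.821 = 1545 W
P_out = η·P_in = 0.725 × 1545 = 1120 W
n_s = 120×60/2 = 3600 rpm; n = 3600×(1−0.0414) = 3451 rpm
ω = 2π×3451/60 = 361.4 rad/s
τ = P_out/ω = 1120/361.4 = 3.1 N·m

3.1 N·m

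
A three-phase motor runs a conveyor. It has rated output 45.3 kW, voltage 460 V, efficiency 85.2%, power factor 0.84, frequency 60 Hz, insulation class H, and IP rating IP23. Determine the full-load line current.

79.4 A

P_out = 45.3 kW = 45300 W
P_in = P_out / η = 45300 / 0.852 = 53169 W
I_L = P_in / (√3·V_L·cosφ) = 53169 / (1.732 × 460 × 0.84) = 79.4 A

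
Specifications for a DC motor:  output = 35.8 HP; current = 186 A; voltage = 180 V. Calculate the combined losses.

P_in = V·I = 180×186 = 33480 W
P_out = 35.8×746 = 26707 W
Losses = P_in − P_out = 33480 − 26707 = 6773 W

6770 W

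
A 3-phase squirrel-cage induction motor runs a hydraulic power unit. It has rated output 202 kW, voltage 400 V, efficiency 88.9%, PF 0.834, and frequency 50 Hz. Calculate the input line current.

P_out = 202 kW = 202000 W
P_in = P_out / η = 202000 / 0.889 = 227222 W
I_L = P_in / (√3·V_L·cosφ) = 227222 / (1.732 × 400 × 0.834) = 393 A

393 A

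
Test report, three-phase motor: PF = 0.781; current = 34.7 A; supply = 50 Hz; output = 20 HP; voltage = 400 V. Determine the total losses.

3.86 kW

P_in = √3·V·I·cosφ = 1.732×400×34.7×0.781 = 18775 W
P_out = 20×746 = 14920 W
Losses = P_in − P_out = 18775 − 14920 = 3855 W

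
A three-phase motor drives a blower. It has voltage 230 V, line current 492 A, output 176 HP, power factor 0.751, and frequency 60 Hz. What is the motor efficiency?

P_out = 176 × 746 = 131296 W
P_in = √3·V_L·I_L·cosφ = 1.732 × 230 × 492 × 0.751 = 147191 W
η = P_out / P_in = 131296 / 147191 = 0.892 = 89.2%

89.2 %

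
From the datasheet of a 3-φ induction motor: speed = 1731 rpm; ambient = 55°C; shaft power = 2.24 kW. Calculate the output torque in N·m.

ω = 2π × 1731/60 = 181.3 rad/s
τ = P/ω = 2240/181.3 = 12.4 N·m

12.4 N·m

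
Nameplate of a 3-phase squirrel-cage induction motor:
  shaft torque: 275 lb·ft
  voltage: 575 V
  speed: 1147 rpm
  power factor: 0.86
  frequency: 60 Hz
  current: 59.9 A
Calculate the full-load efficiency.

τ = 275 lb·ft × 1.356 = 372.9 N·m
ω = 2π × 1147/60 = 120.1 rad/s; P_out = τω = 372.9 × 120.1 = 44785 W
P_in = √3·V_L·I_L·cosφ = 1.732 × 575 × 59.9 × 0.86 = 51303 W
η = P_out / P_in = 44785 / 51303 = 0.873 = 87.3%

87.3 %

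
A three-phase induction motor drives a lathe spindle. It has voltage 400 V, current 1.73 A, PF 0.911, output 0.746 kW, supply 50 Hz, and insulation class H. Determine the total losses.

P_in = √3·V·I·cosφ = 1.732×400×1.73×0.911 = 1092 W
P_out = 746 W
Losses = P_in − P_out = 1092 − 746 = 346 W

346 W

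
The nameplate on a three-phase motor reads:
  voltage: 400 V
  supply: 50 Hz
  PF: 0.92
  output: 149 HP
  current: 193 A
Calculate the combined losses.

11.9 kW

P_in = √3·V·I·cosφ = 1.732×400×193×0.92 = 123014 W
P_out = 149×746 = 111154 W
Losses = P_in − P_out = 123014 − 111154 = 11860 W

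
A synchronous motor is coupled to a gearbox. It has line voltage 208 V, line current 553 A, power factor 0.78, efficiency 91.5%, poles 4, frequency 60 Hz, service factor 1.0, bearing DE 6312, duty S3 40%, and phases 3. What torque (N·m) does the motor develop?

P_in = √3·V·I·cosφ = 1.732 × 208 × 553 × 0.78 = 155393 W
P_out = η·P_in = 0.915 × 155393 = 142185 W
n = n_s = 120×60/4 = 1800 rpm (synchronous)
ω = 2π×1800/60 = 188.5 rad/s
τ = P_out/ω = 142185/188.5 = 754 N·m

754 N·m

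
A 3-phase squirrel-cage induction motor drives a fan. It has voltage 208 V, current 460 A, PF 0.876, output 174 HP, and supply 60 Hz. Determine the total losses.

P_in = √3·V·I·cosφ = 1.732×208×460×0.876 = 145169 W
P_out = 174×746 = 129804 W
Losses = P_in − P_out = 145169 − 129804 = 15365 W

15.4 kW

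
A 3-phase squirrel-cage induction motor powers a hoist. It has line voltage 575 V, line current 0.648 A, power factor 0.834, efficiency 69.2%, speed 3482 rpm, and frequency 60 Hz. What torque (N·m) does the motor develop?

P_in = √3·V·I·cosφ = 1.732 × 575 × 0.648 × 0.834 = 538 W
P_out = η·P_in = 0.692 × 538 = 372 W
n = 3482 rpm
ω = 2π×3482/60 = 364.6 rad/s
τ = P_out/ω = 372/364.6 = 1.02 N·m

1.02 N·m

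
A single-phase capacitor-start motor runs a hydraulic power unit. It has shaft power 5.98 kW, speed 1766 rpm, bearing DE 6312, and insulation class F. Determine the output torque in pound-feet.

23.8 lb·ft

ω = 2π × 1766/60 = 184.9 rad/s
τ = P/ω = 5980/184.9 = 32.34 N·m
In lb·ft: 32.34/1.356 = 23.8 lb·ft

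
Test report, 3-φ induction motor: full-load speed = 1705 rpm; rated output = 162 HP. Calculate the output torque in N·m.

677 N·m

P_out = 162 × 746 = 120852 W
ω = 2π × 1705/60 = 178.5 rad/s
τ = P_out/ω = 120852/178.5 = 677 N·m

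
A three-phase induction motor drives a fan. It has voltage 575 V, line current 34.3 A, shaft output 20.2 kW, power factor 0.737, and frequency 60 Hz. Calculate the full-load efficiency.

P_out = 20.2 kW = 20200 W
P_in = √3·V_L·I_L·cosφ = 1.732 × 575 × 34.3 × 0.737 = 25175 W
η = P_out / P_in = 20200 / 25175 = 0.802 = 80.2%

80.2 %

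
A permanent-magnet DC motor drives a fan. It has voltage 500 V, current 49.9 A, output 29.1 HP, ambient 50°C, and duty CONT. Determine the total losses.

3240 W

P_in = V·I = 500×49.9 = 24950 W
P_out = 29.1×746 = 21709 W
Losses = P_in − P_out = 24950 − 21709 = 3241 W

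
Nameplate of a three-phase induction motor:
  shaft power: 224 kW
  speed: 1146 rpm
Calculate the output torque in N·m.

ω = 2π × 1146/60 = 120 rad/s
τ = P/ω = 224000/120 = 1870 N·m

1870 N·m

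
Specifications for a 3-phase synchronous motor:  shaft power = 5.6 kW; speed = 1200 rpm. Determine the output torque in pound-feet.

ω = 2π × 1200/60 = 125.7 rad/s
τ = P/ω = 5600/125.7 = 44.55 N·m
In lb·ft: 44.55/1.356 = 32.9 lb·ft

32.9 lb·ft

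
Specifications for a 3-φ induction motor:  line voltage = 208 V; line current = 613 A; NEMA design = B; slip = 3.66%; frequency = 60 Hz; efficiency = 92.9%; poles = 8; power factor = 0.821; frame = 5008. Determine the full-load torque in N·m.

P_in = √3·V·I·cosφ = 1.732 × 208 × 613 × 0.821 = 181307 W
P_out = η·P_in = 0.929 × 181307 = 168434 W
n_s = 120×60/8 = 900 rpm; n = 900×(1−0.0366) = 867 rpm
ω = 2π×867/60 = 90.79 rad/s
τ = P_out/ω = 168434/90.79 = 1860 N·m

1860 N·m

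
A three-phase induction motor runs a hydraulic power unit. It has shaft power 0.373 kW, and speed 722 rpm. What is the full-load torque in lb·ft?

ω = 2π × 722/60 = 75.61 rad/s
τ = P/ω = 373/75.61 = 4.933 N·m
In lb·ft: 4.933/1.356 = 3.64 lb·ft

3.64 lb·ft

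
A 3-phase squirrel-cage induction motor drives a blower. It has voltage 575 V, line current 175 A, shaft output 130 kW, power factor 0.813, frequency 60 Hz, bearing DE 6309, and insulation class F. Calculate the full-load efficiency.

P_out = 130 kW = 130000 W
P_in = √3·V_L·I_L·cosφ = 1.732 × 575 × 175 × 0.813 = 141692 W
η = P_out / P_in = 130000 / 141692 = 0.917 = 91.7%

91.7 %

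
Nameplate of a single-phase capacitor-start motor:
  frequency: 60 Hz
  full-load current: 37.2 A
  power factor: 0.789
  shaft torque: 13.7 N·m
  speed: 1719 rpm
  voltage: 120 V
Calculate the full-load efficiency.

ω = 2π × 1719/60 = 180 rad/s; P_out = τω = 13.7 × 180 = 2466 W
P_in = V·I·cosφ = 120 × 37.2 × 0.789 = 3522 W
η = P_out / P_in = 2466 / 3522 = 0.700 = 70.0%

70.0 %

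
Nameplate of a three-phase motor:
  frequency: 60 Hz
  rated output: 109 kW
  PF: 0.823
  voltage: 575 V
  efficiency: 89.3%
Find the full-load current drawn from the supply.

149 A

P_out = 109 kW = 109000 W
P_in = P_out / η = 109000 / 0.893 = 122060 W
I_L = P_in / (√3·V_L·cosφ) = 122060 / (1.732 × 575 × 0.823) = 149 A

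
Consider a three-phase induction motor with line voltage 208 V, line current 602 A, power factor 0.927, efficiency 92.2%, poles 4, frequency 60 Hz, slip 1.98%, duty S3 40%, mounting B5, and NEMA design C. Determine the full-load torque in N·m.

1000 N·m

P_in = √3·V·I·cosφ = 1.732 × 208 × 602 × 0.927 = 201042 W
P_out = η·P_in = 0.922 × 201042 = 185361 W
n_s = 120×60/4 = 1800 rpm; n = 1800×(1−0.0198) = 1764 rpm
ω = 2π×1764/60 = 184.7 rad/s
τ = P_out/ω = 185361/184.7 = 1000 N·m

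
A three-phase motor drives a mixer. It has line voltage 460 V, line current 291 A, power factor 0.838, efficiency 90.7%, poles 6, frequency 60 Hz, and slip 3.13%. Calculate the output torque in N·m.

1450 N·m

P_in = √3·V·I·cosφ = 1.732 × 460 × 291 × 0.838 = 194287 W
P_out = η·P_in = 0.907 × 194287 = 176218 W
n_s = 120×60/6 = 1200 rpm; n = 1200×(1−0.0313) = 1162 rpm
ω = 2π×1162/60 = 121.7 rad/s
τ = P_out/ω = 176218/121.7 = 1450 N·m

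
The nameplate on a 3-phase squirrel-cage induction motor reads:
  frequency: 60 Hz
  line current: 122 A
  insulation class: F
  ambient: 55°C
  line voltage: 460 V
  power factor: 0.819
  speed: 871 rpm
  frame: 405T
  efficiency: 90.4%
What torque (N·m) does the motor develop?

789 N·m

P_in = √3·V·I·cosφ = 1.732 × 460 × 122 × 0.819 = 79607 W
P_out = η·P_in = 0.904 × 79607 = 71965 W
n = 871 rpm
ω = 2π×871/60 = 91.21 rad/s
τ = P_out/ω = 71965/91.21 = 789 N·m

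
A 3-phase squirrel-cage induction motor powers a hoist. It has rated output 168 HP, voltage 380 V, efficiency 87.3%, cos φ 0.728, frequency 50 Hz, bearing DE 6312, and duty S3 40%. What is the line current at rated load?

300 A

P_out = 168 × 746 = 125328 W
P_in = P_out / η = 125328 / 0.873 = 143560 W
I_L = P_in / (√3·V_L·cosφ) = 143560 / (1.732 × 380 × 0.728) = 300 A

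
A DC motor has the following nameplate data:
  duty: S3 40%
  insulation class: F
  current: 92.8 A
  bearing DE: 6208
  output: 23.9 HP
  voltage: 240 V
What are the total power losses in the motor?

4440 W

P_in = V·I = 240×92.8 = 22272 W
P_out = 23.9×746 = 17829 W
Losses = P_in − P_out = 22272 − 17829 = 4443 W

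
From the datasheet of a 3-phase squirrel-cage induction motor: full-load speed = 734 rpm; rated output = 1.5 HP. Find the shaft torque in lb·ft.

10.7 lb·ft

P_out = 1.5 × 746 = 1119 W
ω = 2π × 734/60 = 76.86 rad/s
τ = P_out/ω = 1119/76.86 = 14.56 N·m
In lb·ft: 14.56/1.356 = 10.7 lb·ft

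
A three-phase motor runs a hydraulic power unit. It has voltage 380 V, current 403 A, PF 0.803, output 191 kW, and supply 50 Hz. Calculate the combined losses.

P_in = √3·V·I·cosφ = 1.732×380×403×0.803 = 212986 W
P_out = 191000 W
Losses = P_in − P_out = 212986 − 191000 = 21986 W

22 kW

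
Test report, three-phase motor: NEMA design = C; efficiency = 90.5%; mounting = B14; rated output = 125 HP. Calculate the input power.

P_out = 125 × 746 = 93250 W
P_in = P_out/η = 93250/0.905 = 103039 W = 103 kW

103 kW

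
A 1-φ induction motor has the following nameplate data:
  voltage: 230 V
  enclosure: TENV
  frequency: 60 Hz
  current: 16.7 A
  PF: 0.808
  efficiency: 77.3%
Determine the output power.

2.4 kW

P_in = V·I·cosφ = 230 × 16.7 × 0.808 = 3104 W
P_out = η·P_in = 0.773 × 3104 = 2399 W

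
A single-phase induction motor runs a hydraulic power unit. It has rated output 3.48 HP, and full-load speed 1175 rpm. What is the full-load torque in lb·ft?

15.6 lb·ft

P_out = 3.48 × 746 = 2596 W
ω = 2π × 1175/60 = 123 rad/s
τ = P_out/ω = 2596/123 = 21.11 N·m
In lb·ft: 21.11/1.356 = 15.6 lb·ft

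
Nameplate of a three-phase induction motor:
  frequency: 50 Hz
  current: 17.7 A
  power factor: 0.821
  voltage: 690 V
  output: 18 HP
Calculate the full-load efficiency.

P_out = 18 × 746 = 13428 W
P_in = √3·V_L·I_L·cosφ = 1.732 × 690 × 17.7 × 0.821 = 17367 W
η = P_out / P_in = 13428 / 17367 = 0.773 = 77.3%

77.3 %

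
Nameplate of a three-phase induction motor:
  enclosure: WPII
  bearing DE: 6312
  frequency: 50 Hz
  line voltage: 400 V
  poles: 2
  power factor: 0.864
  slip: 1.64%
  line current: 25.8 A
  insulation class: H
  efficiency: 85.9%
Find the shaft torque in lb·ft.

P_in = √3·V·I·cosφ = 1.732 × 400 × 25.8 × 0.864 = 15443 W
P_out = η·P_in = 0.859 × 15443 = 13266 W
n_s = 120×50/2 = 3000 rpm; n = 3000×(1−0.0164) = 2951 rpm
ω = 2π×2951/60 = 309 rad/s
τ = P_out/ω = 13266/309 = 42.93 N·m
In lb·ft: 42.93/1.356 = 31.7 lb·ft

31.7 lb·ft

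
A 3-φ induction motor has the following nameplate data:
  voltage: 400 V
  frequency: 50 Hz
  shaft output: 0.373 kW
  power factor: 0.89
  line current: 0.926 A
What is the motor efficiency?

P_out = 0.373 kW = 373 W
P_in = √3·V_L·I_L·cosφ = 1.732 × 400 × 0.926 × 0.89 = 571 W
η = P_out / P_in = 373 / 571 = 0.653 = 65.3%

65.3 %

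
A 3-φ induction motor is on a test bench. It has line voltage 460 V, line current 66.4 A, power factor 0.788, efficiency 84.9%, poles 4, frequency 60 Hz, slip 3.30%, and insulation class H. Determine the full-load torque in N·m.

P_in = √3·V·I·cosφ = 1.732 × 460 × 66.4 × 0.788 = 41687 W
P_out = η·P_in = 0.849 × 41687 = 35392 W
n_s = 120×60/4 = 1800 rpm; n = 1800×(1−0.033) = 1741 rpm
ω = 2π×1741/60 = 182.3 rad/s
τ = P_out/ω = 35392/182.3 = 194 N·m

194 N·m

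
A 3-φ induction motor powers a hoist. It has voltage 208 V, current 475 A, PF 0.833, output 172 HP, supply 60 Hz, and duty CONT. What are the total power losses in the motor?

14200 W

P_in = √3·V·I·cosφ = 1.732×208×475×0.833 = 142544 W
P_out = 172×746 = 128312 W
Losses = P_in − P_out = 142544 − 128312 = 14232 W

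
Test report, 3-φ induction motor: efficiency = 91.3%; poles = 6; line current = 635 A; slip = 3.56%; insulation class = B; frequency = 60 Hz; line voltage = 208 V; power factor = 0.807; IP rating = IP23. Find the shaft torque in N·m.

P_in = √3·V·I·cosφ = 1.732 × 208 × 635 × 0.807 = 184611 W
P_out = η·P_in = 0.913 × 184611 = 168550 W
n_s = 120×60/6 = 1200 rpm; n = 1200×(1−0.0356) = 1157 rpm
ω = 2π×1157/60 = 121.2 rad/s
τ = P_out/ω = 168550/121.2 = 1390 N·m

1390 N·m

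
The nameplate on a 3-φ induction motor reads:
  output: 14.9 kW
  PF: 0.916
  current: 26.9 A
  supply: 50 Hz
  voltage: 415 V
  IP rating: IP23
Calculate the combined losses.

2810 W

P_in = √3·V·I·cosφ = 1.732×415×26.9×0.916 = 17711 W
P_out = 14900 W
Losses = P_in − P_out = 17711 − 14900 = 2811 W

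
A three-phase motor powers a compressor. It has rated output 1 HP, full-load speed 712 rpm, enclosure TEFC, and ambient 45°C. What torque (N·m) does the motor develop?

P_out = 1 × 746 = 746 W
ω = 2π × 712/60 = 74.56 rad/s
τ = P_out/ω = 746/74.56 = 10 N·m

10 N·m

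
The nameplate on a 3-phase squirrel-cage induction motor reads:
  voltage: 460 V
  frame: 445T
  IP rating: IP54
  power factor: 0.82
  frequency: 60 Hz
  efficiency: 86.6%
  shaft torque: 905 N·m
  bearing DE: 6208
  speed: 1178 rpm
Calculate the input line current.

197 A

ω = 2π×1178/60 = 123.4 rad/s; P_out = τω = 905 × 123.4 = 111677 W
P_in = P_out / η = 111677 / 0.866 = 128957 W
I_L = P_in / (√3·V_L·cosφ) = 128957 / (1.732 × 460 × 0.82) = 197 A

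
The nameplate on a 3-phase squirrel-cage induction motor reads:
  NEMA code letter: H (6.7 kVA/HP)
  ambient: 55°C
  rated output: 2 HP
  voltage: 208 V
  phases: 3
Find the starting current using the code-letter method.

S_LR = 6.7 × 2 = 13.4 kVA
I_LR = S_LR/(√3·V_L) = 13400/(1.732×208) = 37.2 A

37.2 A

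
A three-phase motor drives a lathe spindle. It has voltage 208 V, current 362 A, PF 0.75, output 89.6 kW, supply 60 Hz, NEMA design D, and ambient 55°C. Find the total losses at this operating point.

P_in = √3·V·I·cosφ = 1.732×208×362×0.75 = 97810 W
P_out = 89600 W
Losses = P_in − P_out = 97810 − 89600 = 8210 W

8.21 kW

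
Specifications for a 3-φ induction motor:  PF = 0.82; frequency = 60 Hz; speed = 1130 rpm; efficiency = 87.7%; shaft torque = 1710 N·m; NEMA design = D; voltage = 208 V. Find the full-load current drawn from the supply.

ω = 2π×1130/60 = 118.3 rad/s; P_out = τω = 1710 × 118.3 = 202293 W
P_in = P_out / η = 202293 / 0.877 = 230665 W
I_L = P_in / (√3·V_L·cosφ) = 230665 / (1.732 × 208 × 0.82) = 781 A

781 A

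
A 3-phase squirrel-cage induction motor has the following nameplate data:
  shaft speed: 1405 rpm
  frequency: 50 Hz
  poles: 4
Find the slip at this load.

n_s = 120f/p = 120×50/4 = 1500 rpm
s = (n_s − n)/n_s = (1500 − 1405)/1500 = 0.0633

6.33 %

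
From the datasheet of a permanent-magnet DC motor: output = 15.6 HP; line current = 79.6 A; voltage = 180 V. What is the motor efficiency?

81.2 %

P_out = 15.6 × 746 = 11638 W
P_in = V·I = 180 × 79.6 = 14328 W
η = P_out / P_in = 11638 / 14328 = 0.812 = 81.2%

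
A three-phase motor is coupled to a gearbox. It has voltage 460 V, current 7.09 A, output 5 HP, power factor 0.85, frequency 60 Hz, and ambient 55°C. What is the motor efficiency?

P_out = 5 × 746 = 3730 W
P_in = √3·V_L·I_L·cosφ = 1.732 × 460 × 7.09 × 0.85 = 4801 W
η = P_out / P_in = 3730 / 4801 = 0.777 = 77.7%

77.7 %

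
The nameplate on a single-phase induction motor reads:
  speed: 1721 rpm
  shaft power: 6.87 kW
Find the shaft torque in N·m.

38.1 N·m

ω = 2π × 1721/60 = 180.2 rad/s
τ = P/ω = 6870/180.2 = 38.1 N·m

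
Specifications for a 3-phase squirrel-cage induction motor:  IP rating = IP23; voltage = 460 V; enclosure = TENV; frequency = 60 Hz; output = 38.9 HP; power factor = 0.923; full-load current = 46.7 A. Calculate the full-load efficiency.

84.5 %

P_out = 38.9 × 746 = 29019 W
P_in = √3·V_L·I_L·cosφ = 1.732 × 460 × 46.7 × 0.923 = 34342 W
η = P_out / P_in = 29019 / 34342 = 0.845 = 84.5%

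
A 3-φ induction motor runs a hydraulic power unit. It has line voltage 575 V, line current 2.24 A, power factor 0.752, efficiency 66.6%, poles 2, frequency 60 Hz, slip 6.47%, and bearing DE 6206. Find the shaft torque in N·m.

P_in = √3·V·I·cosφ = 1.732 × 575 × 2.24 × 0.752 = 1678 W
P_out = η·P_in = 0.666 × 1678 = 1118 W
n_s = 120×60/2 = 3600 rpm; n = 3600×(1−0.0647) = 3367 rpm
ω = 2π×3367/60 = 352.6 rad/s
τ = P_out/ω = 1118/352.6 = 3.17 N·m

3.17 N·m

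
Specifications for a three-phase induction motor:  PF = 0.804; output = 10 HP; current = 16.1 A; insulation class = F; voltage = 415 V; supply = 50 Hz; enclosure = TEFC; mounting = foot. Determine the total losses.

1.84 kW

P_in = √3·V·I·cosφ = 1.732×415×16.1×0.804 = 9304 W
P_out = 10×746 = 7460 W
Losses = P_in − P_out = 9304 − 7460 = 1844 W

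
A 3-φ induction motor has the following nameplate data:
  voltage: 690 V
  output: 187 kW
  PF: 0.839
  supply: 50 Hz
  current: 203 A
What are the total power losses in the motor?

16500 W

P_in = √3·V·I·cosφ = 1.732×690×203×0.839 = 203542 W
P_out = 187000 W
Losses = P_in − P_out = 203542 − 187000 = 16542 W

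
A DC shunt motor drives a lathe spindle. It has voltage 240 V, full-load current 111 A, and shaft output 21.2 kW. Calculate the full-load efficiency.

79.6 %

P_out = 21.2 kW = 21200 W
P_in = V·I = 240 × 111 = 26640 W
η = P_out / P_in = 21200 / 26640 = 0.796 = 79.6%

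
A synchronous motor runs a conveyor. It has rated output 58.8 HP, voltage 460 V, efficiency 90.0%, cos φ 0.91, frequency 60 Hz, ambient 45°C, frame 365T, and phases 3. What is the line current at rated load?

P_out = 58.8 × 746 = 43865 W
P_in = P_out / η = 43865 / 0.900 = 48739 W
I_L = P_in / (√3·V_L·cosφ) = 48739 / (1.732 × 460 × 0.91) = 67.2 A

67.2 A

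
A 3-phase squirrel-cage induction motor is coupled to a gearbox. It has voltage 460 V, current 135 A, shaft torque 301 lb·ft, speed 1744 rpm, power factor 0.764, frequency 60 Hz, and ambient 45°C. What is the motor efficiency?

τ = 301 lb·ft × 1.356 = 408.2 N·m
ω = 2π × 1744/60 = 182.6 rad/s; P_out = τω = 408.2 × 182.6 = 74537 W
P_in = √3·V_L·I_L·cosφ = 1.732 × 460 × 135 × 0.764 = 82174 W
η = P_out / P_in = 74537 / 82174 = 0.907 = 90.7%

90.7 %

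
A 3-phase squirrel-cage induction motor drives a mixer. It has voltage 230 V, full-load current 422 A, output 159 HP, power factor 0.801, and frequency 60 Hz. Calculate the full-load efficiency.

P_out = 159 × 746 = 118614 W
P_in = √3·V_L·I_L·cosφ = 1.732 × 230 × 422 × 0.801 = 134654 W
η = P_out / P_in = 118614 / 134654 = 0.881 = 88.1%

88.1 %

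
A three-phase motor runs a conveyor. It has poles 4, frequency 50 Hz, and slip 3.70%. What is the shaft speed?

1444 rpm

n_s = 120f/p = 120×50/4 = 1500 rpm
n = n_s(1 − s) = 1500 × (1 − 0.037) = 1444 rpm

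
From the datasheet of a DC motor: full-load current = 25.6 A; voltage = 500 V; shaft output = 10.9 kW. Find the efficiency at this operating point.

P_out = 10.9 kW = 10900 W
P_in = V·I = 500 × 25.6 = 12800 W
η = P_out / P_in = 10900 / 12800 = 0.852 = 85.2%

85.2 %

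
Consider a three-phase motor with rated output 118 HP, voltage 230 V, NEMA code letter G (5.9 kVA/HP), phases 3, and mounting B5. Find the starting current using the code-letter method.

1750 A

S_LR = 5.9 × 118 = 696.2 kVA
I_LR = S_LR/(√3·V_L) = 696200/(1.732×230) = 1750 A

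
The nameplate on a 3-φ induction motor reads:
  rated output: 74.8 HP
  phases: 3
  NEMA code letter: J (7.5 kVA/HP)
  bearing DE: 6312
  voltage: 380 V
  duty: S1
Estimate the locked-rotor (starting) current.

S_LR = 7.5 × 74.8 = 561 kVA
I_LR = S_LR/(√3·V_L) = 561000/(1.732×380) = 852 A

852 A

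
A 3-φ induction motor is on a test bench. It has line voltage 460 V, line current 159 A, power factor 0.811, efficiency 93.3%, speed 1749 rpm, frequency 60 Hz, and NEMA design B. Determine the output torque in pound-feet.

P_in = √3·V·I·cosφ = 1.732 × 460 × 159 × 0.811 = 102736 W
P_out = η·P_in = 0.933 × 102736 = 95853 W
n = 1749 rpm
ω = 2π×1749/60 = 183.2 rad/s
τ = P_out/ω = 95853/183.2 = 523.2 N·m
In lb·ft: 523.2/1.356 = 386 lb·ft

386 lb·ft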